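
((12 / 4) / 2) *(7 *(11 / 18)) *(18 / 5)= 231 / 10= 23.10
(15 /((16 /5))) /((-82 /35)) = -2625 /1312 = -2.00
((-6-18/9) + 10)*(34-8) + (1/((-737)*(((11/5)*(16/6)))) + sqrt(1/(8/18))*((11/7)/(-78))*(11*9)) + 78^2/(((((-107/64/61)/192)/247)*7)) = -135672758286814175/90214696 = -1503887551.61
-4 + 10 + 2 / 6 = 19 / 3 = 6.33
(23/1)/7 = 23/7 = 3.29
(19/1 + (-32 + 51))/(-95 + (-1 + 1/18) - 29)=-684/2249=-0.30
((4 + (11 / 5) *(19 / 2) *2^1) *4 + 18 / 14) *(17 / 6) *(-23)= -2524687 / 210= -12022.32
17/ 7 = 2.43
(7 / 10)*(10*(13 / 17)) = 91 / 17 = 5.35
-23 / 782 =-1 / 34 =-0.03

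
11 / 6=1.83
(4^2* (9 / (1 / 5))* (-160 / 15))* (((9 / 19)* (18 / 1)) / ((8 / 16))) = -2488320 / 19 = -130964.21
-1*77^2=-5929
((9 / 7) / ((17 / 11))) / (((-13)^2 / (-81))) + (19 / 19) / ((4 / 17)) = 309811 / 80444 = 3.85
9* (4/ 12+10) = 93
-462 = -462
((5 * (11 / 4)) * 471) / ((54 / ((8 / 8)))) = 8635 / 72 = 119.93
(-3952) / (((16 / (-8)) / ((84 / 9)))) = 55328 / 3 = 18442.67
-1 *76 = -76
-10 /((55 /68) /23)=-3128 /11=-284.36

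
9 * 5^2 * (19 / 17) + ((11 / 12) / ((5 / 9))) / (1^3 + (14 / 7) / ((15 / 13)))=702783 / 2788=252.07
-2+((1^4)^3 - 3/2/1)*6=-5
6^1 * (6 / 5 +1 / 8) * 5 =159 / 4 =39.75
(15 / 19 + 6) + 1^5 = 148 / 19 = 7.79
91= 91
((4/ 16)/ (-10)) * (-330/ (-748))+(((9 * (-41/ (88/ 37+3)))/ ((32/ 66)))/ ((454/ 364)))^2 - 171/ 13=371120289129191985/ 28862245395776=12858.33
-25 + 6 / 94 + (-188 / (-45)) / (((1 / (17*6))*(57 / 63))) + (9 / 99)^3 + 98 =3233267003 / 5942915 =544.05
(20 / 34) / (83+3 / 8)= 80 / 11339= 0.01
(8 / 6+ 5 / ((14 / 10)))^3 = 1092727 / 9261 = 117.99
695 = 695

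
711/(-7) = -711/7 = -101.57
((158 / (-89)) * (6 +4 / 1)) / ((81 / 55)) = -86900 / 7209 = -12.05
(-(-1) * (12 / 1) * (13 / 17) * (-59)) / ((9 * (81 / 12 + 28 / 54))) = -110448 / 13345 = -8.28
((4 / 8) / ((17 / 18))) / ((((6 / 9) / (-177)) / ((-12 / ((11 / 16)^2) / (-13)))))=-7340544 / 26741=-274.51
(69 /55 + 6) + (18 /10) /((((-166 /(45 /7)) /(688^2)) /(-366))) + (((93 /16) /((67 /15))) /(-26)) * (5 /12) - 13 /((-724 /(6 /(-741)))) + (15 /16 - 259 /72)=1331614909077960415567 /110266002887040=12076386.87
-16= -16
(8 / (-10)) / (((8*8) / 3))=-3 / 80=-0.04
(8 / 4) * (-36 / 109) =-72 / 109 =-0.66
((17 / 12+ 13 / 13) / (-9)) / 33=-29 / 3564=-0.01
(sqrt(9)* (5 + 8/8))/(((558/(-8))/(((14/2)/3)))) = -56/93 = -0.60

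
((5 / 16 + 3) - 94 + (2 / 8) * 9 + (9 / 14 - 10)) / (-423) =1217 / 5264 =0.23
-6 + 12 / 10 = -24 / 5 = -4.80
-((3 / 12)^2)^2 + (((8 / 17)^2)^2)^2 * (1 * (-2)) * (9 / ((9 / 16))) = -0.08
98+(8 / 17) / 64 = 13329 / 136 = 98.01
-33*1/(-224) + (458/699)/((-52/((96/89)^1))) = 8075437/60386144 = 0.13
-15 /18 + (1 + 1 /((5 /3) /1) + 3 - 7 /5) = 71 /30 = 2.37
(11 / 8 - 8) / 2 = -53 / 16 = -3.31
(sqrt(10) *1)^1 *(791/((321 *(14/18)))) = 339 *sqrt(10)/107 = 10.02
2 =2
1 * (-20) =-20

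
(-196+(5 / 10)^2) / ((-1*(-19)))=-783 / 76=-10.30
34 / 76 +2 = 93 / 38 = 2.45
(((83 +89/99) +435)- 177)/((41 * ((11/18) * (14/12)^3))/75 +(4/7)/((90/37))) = 446.68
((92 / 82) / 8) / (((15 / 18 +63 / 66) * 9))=253 / 29028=0.01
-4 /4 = -1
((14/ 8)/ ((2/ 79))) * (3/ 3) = 553/ 8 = 69.12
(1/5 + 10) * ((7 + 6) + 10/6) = 748/5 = 149.60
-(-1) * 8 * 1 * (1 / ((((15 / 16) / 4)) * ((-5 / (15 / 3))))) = -512 / 15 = -34.13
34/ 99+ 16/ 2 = 826/ 99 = 8.34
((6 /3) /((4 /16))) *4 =32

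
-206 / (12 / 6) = -103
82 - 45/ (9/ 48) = -158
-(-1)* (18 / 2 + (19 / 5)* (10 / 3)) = 65 / 3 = 21.67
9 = 9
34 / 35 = 0.97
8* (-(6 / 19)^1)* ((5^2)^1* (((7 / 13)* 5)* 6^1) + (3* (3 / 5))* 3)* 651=-673059.15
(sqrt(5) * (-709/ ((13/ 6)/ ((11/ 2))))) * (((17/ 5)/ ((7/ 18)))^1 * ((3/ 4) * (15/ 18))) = -3579741 * sqrt(5)/ 364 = -21990.51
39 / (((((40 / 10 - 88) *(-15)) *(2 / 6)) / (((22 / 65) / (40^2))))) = 11 / 560000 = 0.00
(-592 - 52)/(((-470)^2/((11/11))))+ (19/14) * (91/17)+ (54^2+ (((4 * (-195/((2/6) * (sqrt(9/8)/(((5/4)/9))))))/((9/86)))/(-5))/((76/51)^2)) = 807755 * sqrt(2)/4332+ 5488862501/1877650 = 3186.96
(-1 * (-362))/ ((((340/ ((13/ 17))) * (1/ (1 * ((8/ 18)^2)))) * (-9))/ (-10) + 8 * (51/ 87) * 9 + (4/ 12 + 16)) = 3275376/ 18858919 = 0.17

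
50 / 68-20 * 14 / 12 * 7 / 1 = -16585 / 102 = -162.60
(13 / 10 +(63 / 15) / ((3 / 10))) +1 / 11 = 1693 / 110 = 15.39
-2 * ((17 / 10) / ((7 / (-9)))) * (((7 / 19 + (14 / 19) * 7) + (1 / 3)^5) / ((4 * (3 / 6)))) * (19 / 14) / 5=217039 / 66150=3.28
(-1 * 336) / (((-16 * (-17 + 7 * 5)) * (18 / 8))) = 14 / 27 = 0.52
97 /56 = 1.73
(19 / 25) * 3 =57 / 25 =2.28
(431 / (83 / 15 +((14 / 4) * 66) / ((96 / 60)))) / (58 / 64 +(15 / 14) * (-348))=-11585280 / 1498789513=-0.01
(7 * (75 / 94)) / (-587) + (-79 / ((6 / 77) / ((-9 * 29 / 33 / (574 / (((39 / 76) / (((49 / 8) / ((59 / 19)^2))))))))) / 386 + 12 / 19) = 0.65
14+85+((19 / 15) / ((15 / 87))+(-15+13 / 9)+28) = 27178 / 225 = 120.79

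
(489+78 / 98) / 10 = 2400 / 49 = 48.98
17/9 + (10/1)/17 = 379/153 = 2.48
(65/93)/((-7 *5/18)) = -78/217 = -0.36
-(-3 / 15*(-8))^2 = -64 / 25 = -2.56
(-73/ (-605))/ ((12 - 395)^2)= 73/ 88746845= 0.00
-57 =-57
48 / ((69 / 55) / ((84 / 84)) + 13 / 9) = 2970 / 167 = 17.78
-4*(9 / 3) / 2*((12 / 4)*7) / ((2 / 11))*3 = -2079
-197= -197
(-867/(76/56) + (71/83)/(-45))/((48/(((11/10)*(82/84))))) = -20446887329/1430654400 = -14.29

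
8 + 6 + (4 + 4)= 22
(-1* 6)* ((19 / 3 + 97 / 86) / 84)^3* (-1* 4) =20796875 / 1236492864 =0.02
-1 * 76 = -76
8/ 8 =1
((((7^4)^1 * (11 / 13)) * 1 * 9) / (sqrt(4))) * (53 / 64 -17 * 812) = -209984009697 / 1664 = -126192313.52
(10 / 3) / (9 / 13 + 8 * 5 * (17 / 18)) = 390 / 4501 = 0.09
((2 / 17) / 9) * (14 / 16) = 7 / 612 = 0.01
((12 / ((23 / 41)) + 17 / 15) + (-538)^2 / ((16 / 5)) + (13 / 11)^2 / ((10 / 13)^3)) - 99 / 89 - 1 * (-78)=90553.73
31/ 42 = 0.74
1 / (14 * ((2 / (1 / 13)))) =1 / 364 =0.00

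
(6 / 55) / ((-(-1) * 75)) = 2 / 1375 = 0.00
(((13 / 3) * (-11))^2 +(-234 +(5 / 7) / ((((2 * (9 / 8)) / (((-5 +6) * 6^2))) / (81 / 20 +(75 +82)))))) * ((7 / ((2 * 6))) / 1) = 244357 / 108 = 2262.56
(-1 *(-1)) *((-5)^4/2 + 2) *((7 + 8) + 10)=15725/2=7862.50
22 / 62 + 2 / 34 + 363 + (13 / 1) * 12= 273731 / 527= 519.41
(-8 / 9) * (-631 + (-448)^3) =719328184 / 9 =79925353.78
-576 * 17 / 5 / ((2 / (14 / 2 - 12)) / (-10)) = -48960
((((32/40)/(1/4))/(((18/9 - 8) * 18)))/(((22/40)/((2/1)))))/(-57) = 32/16929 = 0.00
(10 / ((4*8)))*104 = 65 / 2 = 32.50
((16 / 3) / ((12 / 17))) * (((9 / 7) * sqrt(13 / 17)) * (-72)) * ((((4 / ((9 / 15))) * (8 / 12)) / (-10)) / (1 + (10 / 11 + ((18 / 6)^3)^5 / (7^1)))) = 352 * sqrt(221) / 39459531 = 0.00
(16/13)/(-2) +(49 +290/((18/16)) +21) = 38278/117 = 327.16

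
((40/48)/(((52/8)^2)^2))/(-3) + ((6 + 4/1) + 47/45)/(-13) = -1092109/1285245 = -0.85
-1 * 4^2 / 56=-2 / 7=-0.29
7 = 7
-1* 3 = -3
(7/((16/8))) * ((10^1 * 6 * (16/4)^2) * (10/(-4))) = -8400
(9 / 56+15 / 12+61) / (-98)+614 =3366137 / 5488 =613.36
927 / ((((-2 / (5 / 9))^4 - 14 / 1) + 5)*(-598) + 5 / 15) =-1738125 / 178235069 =-0.01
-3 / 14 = -0.21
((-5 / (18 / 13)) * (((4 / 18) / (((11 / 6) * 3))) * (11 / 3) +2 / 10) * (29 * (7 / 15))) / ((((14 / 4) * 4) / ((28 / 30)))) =-124033 / 109350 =-1.13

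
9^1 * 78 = 702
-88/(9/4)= -352/9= -39.11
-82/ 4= -41/ 2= -20.50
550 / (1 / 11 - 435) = -3025 / 2392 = -1.26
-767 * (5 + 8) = -9971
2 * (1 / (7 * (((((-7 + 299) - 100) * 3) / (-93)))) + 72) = 96737 / 672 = 143.95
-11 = -11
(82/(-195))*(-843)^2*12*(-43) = 154199899.94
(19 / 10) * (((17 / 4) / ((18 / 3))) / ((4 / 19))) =6137 / 960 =6.39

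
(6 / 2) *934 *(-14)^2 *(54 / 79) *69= 2046289392 / 79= 25902397.37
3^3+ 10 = 37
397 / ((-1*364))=-397 / 364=-1.09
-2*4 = -8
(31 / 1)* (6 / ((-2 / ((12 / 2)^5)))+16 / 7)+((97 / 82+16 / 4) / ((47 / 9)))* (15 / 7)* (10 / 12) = -39015333815 / 53956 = -723095.37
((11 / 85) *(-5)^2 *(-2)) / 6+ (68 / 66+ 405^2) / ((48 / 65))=5981180155 / 26928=222117.50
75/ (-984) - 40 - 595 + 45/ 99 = -2289715/ 3608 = -634.62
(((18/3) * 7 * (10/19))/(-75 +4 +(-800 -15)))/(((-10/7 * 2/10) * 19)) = 735/159923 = 0.00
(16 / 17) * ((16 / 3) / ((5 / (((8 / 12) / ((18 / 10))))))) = 512 / 1377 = 0.37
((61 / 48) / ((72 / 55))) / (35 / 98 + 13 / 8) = 23485 / 47952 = 0.49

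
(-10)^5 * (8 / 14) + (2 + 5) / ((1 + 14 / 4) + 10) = -11599902 / 203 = -57142.37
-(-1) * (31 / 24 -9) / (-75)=37 / 360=0.10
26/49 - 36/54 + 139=20413/147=138.86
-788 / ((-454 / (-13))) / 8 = -2561 / 908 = -2.82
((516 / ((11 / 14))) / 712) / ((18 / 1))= 301 / 5874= 0.05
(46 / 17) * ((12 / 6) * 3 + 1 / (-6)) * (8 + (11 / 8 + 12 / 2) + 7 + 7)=189175 / 408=463.66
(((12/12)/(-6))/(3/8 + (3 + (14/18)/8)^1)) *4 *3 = -72/125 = -0.58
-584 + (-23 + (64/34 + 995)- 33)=6067/17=356.88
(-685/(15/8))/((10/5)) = -548/3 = -182.67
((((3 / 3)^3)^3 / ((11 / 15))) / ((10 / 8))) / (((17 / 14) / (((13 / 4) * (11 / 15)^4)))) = 242242 / 286875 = 0.84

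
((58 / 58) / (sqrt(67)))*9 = 9*sqrt(67) / 67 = 1.10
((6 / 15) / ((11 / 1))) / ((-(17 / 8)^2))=-128 / 15895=-0.01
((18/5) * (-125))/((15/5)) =-150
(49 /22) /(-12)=-49 /264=-0.19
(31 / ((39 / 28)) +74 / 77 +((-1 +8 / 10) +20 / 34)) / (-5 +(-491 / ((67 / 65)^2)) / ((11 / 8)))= -27048330341 / 390834737475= -0.07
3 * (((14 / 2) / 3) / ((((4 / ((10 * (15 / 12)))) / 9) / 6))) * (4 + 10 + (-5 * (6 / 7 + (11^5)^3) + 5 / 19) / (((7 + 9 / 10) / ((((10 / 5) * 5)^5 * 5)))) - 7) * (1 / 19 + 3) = -4766717441823614994254888.00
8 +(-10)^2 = 108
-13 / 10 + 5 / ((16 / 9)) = 121 / 80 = 1.51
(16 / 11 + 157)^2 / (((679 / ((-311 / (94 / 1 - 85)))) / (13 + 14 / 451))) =-88139443581 / 5293387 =-16650.86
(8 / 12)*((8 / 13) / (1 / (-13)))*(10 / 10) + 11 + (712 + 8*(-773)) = -16399 / 3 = -5466.33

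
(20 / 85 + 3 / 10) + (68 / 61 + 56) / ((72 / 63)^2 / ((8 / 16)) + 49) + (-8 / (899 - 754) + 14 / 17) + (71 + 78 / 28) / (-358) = 4200968461153 / 1905928702020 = 2.20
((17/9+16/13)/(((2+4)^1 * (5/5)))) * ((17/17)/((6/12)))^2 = 730/351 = 2.08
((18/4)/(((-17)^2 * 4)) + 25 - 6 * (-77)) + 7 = 1142137/2312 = 494.00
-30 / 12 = -5 / 2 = -2.50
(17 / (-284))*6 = -51 / 142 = -0.36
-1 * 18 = -18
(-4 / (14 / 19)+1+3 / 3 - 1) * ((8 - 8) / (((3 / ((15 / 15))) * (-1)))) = 0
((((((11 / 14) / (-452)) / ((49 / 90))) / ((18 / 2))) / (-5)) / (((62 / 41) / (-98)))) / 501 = -451 / 49140084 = -0.00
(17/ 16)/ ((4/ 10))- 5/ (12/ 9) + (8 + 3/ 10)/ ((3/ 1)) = 803/ 480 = 1.67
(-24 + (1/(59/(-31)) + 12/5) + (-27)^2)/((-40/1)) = -26066/1475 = -17.67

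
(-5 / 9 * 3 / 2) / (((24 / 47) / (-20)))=1175 / 36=32.64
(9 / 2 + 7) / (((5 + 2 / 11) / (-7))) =-1771 / 114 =-15.54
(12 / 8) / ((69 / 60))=30 / 23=1.30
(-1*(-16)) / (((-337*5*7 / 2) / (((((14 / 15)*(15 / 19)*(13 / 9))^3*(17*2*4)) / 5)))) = -3748046848 / 42126777675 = -0.09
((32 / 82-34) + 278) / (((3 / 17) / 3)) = 170340 / 41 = 4154.63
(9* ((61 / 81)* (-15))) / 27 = -305 / 81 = -3.77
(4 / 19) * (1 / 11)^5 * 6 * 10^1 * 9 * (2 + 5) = 15120 / 3059969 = 0.00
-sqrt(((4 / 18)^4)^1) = -4 / 81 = -0.05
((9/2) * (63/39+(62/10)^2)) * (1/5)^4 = 58581/203125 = 0.29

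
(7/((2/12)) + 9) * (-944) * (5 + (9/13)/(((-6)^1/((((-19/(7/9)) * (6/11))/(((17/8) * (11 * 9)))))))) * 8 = -21235536768/11011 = -1928574.77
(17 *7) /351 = 119 /351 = 0.34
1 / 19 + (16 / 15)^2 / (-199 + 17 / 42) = 29341 / 625575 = 0.05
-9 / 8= -1.12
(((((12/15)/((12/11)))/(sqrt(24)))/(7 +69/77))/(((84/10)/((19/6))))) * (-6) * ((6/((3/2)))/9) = -121 * sqrt(6)/15552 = -0.02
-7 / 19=-0.37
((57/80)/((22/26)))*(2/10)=741/4400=0.17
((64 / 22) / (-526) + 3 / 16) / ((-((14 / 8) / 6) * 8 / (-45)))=1137105 / 324016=3.51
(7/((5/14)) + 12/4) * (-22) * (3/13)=-7458/65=-114.74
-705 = -705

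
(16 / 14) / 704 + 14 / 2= 4313 / 616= 7.00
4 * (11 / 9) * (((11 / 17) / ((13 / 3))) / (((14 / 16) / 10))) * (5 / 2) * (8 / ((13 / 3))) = 774400 / 20111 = 38.51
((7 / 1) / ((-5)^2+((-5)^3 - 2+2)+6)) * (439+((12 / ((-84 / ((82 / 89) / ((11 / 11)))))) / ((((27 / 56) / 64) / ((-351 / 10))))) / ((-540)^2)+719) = -32870396321 / 381175875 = -86.23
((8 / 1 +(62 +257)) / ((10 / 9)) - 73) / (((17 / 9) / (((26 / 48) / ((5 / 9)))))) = 776763 / 6800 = 114.23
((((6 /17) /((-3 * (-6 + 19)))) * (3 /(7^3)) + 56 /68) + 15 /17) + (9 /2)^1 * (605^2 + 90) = 249773796715 /151606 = 1647519.21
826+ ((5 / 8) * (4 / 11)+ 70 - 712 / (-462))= 414769 / 462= 897.77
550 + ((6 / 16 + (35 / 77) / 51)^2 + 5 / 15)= 11087861977 / 20142144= 550.48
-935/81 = -11.54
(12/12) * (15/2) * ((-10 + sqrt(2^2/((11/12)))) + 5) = -75/2 + 30 * sqrt(33)/11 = -21.83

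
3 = 3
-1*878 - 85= -963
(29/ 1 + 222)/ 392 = 251/ 392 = 0.64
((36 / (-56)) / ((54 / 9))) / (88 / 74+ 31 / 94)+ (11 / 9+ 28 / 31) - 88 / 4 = -45730537 / 2292822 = -19.95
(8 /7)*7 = 8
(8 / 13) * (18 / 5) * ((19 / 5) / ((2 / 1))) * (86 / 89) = 117648 / 28925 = 4.07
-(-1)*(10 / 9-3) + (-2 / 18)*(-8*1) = -1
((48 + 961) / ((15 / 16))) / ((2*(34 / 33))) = 44396 / 85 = 522.31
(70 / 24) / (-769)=-35 / 9228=-0.00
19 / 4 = 4.75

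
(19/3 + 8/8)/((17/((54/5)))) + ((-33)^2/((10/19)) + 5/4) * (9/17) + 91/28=93838/85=1103.98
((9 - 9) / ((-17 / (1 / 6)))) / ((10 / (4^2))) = 0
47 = 47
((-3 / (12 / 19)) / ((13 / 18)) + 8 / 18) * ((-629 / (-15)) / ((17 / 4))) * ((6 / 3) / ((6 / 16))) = -339808 / 1053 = -322.70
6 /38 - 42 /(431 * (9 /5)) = 2549 /24567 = 0.10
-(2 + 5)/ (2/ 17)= -119/ 2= -59.50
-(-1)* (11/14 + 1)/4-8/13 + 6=4245/728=5.83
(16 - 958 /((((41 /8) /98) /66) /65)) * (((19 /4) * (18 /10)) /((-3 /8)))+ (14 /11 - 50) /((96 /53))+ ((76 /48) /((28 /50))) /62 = 14028654582030307 /7829360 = 1791800936.73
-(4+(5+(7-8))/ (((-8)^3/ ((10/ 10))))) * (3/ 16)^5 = -0.00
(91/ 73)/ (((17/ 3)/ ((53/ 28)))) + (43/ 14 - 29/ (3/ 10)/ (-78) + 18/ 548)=2651198497/ 556975692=4.76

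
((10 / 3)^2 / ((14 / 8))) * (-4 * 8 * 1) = -12800 / 63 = -203.17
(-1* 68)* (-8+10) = -136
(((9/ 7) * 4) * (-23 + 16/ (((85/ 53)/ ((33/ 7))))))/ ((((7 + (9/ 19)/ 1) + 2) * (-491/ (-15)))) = 815043/ 2045015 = 0.40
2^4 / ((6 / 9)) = 24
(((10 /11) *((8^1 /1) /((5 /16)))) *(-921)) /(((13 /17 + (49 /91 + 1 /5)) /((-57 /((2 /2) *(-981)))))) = -1650039040 /1991539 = -828.52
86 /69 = 1.25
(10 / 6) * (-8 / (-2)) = 20 / 3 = 6.67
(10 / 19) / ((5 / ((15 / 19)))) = 30 / 361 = 0.08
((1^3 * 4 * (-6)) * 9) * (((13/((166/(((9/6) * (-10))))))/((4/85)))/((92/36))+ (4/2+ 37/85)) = 1583.84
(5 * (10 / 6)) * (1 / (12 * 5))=5 / 36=0.14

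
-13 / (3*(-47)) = 0.09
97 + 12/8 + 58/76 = 1886/19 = 99.26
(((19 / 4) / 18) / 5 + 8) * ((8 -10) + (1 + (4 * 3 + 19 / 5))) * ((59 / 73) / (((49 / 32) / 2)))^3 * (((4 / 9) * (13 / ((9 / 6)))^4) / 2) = 1319499689985933574144 / 7507007795937825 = 175769.06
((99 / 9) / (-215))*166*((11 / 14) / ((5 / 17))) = -170731 / 7525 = -22.69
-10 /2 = -5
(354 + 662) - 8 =1008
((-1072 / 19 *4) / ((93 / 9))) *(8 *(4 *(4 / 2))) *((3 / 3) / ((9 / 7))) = -1921024 / 1767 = -1087.17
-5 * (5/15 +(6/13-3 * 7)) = 3940/39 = 101.03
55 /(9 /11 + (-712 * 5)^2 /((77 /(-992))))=-0.00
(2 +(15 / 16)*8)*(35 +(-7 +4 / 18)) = 2413 / 9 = 268.11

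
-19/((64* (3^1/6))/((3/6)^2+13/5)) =-1083/640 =-1.69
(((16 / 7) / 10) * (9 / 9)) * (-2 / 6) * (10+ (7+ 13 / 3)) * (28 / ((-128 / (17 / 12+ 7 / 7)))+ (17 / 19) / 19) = 53404 / 68229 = 0.78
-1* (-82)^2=-6724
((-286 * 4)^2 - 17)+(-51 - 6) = 1308662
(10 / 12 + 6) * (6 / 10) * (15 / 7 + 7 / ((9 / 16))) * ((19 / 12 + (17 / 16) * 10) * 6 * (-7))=-11039947 / 360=-30666.52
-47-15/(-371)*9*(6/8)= -69343/1484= -46.73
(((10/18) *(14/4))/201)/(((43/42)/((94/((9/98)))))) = 2256940/233361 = 9.67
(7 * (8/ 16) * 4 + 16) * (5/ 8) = 75/ 4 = 18.75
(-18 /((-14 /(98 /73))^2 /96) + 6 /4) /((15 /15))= -153357 /10658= -14.39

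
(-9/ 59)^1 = -9/ 59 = -0.15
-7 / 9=-0.78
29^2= 841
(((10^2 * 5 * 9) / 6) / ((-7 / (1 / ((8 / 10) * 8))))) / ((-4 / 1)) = 1875 / 448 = 4.19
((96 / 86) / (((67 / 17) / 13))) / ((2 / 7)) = 12.89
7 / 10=0.70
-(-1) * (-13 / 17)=-13 / 17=-0.76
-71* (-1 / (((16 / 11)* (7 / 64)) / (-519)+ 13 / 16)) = 87.42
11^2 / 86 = 121 / 86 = 1.41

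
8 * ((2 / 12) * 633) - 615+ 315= 544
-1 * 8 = -8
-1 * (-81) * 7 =567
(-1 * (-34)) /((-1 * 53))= -34 /53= -0.64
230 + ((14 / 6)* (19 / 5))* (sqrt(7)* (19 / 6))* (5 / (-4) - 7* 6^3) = 230 - 15295931* sqrt(7) / 360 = -112184.53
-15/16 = -0.94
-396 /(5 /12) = -4752 /5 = -950.40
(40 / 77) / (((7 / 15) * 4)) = 150 / 539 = 0.28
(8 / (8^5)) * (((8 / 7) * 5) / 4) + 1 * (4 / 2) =28677 / 14336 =2.00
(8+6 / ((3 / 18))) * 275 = 12100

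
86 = 86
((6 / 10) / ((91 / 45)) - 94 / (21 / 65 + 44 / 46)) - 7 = -13955160 / 174083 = -80.16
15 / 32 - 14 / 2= -209 / 32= -6.53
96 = 96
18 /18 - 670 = -669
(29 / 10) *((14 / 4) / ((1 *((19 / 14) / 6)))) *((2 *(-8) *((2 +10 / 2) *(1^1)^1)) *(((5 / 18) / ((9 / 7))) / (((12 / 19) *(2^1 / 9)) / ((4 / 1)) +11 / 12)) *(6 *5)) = -3183040 / 93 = -34226.24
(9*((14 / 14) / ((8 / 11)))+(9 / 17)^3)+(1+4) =688739 / 39304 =17.52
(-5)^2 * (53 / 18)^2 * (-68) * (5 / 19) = -5969125 / 1539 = -3878.57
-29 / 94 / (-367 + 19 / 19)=29 / 34404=0.00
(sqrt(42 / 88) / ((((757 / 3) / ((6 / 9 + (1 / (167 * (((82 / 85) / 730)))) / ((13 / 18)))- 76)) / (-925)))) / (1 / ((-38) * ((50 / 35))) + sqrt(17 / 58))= 334.42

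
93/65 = 1.43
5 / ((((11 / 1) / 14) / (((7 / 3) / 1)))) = 490 / 33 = 14.85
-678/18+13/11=-1204/33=-36.48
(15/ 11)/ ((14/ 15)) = 225/ 154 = 1.46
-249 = -249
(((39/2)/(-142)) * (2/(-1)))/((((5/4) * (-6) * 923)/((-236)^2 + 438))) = -56134/25205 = -2.23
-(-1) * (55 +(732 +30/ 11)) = 8687/ 11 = 789.73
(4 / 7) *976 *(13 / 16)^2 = 10309 / 28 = 368.18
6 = 6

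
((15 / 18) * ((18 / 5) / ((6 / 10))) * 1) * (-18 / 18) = -5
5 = 5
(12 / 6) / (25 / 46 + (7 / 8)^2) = 2944 / 1927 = 1.53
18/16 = 9/8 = 1.12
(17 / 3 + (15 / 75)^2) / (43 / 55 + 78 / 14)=16478 / 18345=0.90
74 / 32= 37 / 16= 2.31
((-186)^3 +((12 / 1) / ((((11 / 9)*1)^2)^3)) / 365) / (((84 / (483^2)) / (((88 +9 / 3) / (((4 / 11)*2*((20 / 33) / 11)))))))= -3154753492943021064459 / 77730400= -40585838911713.06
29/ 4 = 7.25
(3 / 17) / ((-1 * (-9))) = 1 / 51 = 0.02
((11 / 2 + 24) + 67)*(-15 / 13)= -2895 / 26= -111.35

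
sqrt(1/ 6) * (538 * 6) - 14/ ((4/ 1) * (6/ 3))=1316.08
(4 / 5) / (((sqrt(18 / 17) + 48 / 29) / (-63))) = -110432 / 2225 + 11774 * sqrt(34) / 2225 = -18.78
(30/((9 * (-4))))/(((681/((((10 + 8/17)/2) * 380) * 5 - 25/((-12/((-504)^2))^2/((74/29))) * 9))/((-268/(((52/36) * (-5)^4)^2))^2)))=132815850649279988256/3901721278076171875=34.04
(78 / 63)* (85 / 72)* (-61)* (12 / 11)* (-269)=26164.42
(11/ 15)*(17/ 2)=187/ 30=6.23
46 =46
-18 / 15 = -1.20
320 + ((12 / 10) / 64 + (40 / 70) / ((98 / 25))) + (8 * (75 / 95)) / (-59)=19690089509 / 61520480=320.06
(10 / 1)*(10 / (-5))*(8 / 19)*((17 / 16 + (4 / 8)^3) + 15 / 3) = -990 / 19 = -52.11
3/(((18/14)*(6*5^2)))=7/450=0.02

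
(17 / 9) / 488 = 17 / 4392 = 0.00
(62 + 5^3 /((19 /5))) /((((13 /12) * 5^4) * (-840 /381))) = -686943 /10806250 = -0.06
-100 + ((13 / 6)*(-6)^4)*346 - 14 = 971454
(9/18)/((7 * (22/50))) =25/154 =0.16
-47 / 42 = -1.12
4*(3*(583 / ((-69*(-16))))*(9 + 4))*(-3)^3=-204633 / 92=-2224.27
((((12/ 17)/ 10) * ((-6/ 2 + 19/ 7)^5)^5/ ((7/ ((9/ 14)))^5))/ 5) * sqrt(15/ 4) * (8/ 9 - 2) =41278242816 * sqrt(15)/ 32199588842581506443030998205155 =0.00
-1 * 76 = -76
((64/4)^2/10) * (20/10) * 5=256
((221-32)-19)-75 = 95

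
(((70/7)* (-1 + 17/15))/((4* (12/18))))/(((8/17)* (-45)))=-17/720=-0.02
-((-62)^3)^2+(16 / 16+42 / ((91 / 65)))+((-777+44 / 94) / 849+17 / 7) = -56800235551.49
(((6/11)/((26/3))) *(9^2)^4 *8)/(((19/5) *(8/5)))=9685512225/2717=3564781.83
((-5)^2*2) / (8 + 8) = 25 / 8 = 3.12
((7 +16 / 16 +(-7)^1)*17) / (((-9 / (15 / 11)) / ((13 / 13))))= -85 / 33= -2.58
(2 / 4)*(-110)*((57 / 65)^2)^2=-116116011 / 3570125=-32.52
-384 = -384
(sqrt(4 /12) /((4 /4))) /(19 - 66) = -sqrt(3) /141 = -0.01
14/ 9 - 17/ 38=379/ 342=1.11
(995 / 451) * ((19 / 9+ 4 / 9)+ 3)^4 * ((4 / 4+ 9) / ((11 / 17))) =1057187500000 / 32549121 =32479.76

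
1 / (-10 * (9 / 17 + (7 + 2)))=-17 / 1620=-0.01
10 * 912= 9120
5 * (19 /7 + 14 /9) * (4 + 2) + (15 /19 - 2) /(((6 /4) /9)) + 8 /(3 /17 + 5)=537115 /4389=122.38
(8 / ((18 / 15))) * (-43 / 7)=-860 / 21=-40.95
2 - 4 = -2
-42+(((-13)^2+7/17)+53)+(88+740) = 17143/17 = 1008.41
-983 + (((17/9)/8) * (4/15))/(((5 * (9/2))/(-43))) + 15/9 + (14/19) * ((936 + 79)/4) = -183405703/230850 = -794.48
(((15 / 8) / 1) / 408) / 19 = 5 / 20672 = 0.00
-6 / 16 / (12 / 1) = -1 / 32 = -0.03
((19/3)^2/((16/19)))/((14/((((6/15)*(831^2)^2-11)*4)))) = 6541764318205433/2520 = 2595938221510.09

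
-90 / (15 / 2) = -12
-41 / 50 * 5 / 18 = -41 / 180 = -0.23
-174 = -174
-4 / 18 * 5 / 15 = -2 / 27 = -0.07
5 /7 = 0.71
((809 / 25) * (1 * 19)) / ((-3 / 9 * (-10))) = 46113 / 250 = 184.45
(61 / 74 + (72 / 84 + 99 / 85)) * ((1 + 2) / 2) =375951 / 88060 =4.27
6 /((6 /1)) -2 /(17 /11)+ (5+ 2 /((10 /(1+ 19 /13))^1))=5744 /1105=5.20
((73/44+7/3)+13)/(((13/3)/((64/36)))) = 8972/1287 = 6.97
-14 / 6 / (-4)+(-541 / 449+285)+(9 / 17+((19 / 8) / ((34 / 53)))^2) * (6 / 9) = 4880988907 / 16609408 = 293.87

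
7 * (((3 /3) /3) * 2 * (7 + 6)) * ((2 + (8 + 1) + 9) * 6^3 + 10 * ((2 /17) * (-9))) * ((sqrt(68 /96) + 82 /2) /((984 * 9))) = 185185 * sqrt(102) /75276 + 185185 /153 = 1235.21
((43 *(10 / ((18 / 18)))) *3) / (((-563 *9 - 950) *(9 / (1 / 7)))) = -430 / 126357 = -0.00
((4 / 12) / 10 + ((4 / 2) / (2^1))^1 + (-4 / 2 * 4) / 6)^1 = -0.30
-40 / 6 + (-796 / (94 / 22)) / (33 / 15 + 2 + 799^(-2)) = -93278170 / 1828149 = -51.02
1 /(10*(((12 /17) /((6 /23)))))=17 /460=0.04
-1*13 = -13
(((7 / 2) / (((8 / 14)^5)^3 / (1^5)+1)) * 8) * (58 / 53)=7710039892147432 / 251677668343651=30.63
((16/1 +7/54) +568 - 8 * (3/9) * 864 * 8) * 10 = -4818925/27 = -178478.70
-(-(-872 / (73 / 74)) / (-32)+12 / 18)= 11807 / 438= 26.96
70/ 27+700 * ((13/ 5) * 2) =98350/ 27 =3642.59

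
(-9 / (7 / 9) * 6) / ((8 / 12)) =-729 / 7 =-104.14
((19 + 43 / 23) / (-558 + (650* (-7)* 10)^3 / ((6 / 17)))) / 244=-180 / 561669435032424311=-0.00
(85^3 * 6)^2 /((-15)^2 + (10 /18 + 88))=3594013031250 /83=43301361822.29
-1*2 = -2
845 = 845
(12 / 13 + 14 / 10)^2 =22801 / 4225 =5.40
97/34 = 2.85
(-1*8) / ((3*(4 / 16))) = -32 / 3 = -10.67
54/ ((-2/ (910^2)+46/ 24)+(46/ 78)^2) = 402456600/ 16876807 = 23.85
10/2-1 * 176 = -171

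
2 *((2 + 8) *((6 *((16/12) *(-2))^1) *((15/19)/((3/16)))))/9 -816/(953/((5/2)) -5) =-285680/1881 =-151.88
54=54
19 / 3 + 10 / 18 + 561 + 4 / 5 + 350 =41341 / 45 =918.69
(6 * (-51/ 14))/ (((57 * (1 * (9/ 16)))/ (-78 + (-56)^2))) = -831776/ 399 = -2084.65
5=5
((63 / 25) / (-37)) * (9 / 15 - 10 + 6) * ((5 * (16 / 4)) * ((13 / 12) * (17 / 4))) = 78897 / 3700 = 21.32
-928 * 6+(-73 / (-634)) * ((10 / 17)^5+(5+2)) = -5011521387057 / 900189338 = -5567.19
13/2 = 6.50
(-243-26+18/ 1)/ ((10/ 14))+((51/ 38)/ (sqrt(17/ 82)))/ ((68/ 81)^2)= -1757/ 5+19683 * sqrt(1394)/ 175712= -347.22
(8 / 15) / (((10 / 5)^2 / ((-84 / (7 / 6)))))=-48 / 5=-9.60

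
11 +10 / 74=412 / 37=11.14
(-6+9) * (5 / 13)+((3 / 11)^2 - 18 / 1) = -16.77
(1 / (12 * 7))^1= 1 / 84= 0.01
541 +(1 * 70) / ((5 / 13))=723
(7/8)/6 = 7/48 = 0.15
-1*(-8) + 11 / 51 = 419 / 51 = 8.22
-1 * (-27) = 27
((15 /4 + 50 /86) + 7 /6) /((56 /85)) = 8.35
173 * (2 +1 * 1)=519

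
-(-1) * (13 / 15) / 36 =13 / 540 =0.02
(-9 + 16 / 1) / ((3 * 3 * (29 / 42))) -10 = -772 / 87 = -8.87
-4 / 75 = -0.05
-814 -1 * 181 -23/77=-76638/77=-995.30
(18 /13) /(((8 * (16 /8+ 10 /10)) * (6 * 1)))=1 /104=0.01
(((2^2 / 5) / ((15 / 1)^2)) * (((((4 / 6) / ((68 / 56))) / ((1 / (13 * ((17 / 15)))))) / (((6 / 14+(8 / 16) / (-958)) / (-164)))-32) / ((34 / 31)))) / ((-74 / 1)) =25076203552 / 182811380625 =0.14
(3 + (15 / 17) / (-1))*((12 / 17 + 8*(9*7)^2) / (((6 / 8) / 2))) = 51820416 / 289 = 179309.40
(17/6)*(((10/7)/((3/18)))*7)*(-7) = -1190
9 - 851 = -842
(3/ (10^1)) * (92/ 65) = 138/ 325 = 0.42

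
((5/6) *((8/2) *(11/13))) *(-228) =-8360/13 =-643.08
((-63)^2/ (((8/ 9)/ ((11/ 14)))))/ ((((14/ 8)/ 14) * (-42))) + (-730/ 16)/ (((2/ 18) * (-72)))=-42403/ 64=-662.55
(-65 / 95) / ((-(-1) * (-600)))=13 / 11400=0.00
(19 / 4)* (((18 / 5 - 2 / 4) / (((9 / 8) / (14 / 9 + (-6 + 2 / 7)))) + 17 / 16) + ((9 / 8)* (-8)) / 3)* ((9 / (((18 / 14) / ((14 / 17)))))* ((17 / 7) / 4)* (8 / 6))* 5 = -11546167 / 7776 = -1484.85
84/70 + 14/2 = 41/5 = 8.20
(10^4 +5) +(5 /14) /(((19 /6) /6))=1330755 /133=10005.68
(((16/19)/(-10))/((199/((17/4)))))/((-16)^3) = 17/38717440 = 0.00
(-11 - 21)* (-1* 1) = 32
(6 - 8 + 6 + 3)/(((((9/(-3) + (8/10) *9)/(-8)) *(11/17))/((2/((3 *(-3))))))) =1360/297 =4.58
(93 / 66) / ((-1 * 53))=-31 / 1166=-0.03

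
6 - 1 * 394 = -388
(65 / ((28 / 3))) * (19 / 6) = 1235 / 56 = 22.05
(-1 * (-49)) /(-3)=-49 /3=-16.33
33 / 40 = 0.82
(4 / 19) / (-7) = -4 / 133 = -0.03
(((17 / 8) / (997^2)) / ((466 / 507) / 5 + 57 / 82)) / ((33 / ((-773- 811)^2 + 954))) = 739154019825 / 3995472851986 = 0.18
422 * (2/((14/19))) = 8018/7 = 1145.43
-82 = -82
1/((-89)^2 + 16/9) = 9/71305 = 0.00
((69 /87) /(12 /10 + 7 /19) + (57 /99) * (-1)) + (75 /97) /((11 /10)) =795712 /1257411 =0.63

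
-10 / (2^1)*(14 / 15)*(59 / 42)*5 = -295 / 9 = -32.78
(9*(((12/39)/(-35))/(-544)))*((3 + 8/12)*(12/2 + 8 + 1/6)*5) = 55/1456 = 0.04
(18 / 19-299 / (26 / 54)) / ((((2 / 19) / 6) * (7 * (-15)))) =1683 / 5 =336.60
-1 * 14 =-14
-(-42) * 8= 336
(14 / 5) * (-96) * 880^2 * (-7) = 1457111040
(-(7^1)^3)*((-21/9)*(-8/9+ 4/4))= 2401/27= 88.93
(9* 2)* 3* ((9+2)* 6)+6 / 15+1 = 17827 / 5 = 3565.40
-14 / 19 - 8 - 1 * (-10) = 24 / 19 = 1.26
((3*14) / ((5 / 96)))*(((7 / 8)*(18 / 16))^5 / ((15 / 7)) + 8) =2851717568301 / 419430400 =6799.02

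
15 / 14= 1.07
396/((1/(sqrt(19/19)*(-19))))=-7524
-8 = -8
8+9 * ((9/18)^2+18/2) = 365/4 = 91.25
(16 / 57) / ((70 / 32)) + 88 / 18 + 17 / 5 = 8.42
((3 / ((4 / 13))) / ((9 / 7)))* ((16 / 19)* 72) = 8736 / 19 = 459.79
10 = 10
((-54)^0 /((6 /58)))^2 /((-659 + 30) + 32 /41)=-34481 /231813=-0.15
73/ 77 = 0.95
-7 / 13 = -0.54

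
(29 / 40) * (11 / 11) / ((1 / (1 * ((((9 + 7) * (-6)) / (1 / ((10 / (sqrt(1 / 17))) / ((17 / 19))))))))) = -13224 * sqrt(17) / 17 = -3207.29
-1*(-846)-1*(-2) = 848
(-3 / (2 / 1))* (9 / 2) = -27 / 4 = -6.75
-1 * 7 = -7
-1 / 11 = -0.09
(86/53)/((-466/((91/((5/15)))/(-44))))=11739/543356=0.02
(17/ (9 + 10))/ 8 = 17/ 152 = 0.11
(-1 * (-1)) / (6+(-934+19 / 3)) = -3 / 2765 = -0.00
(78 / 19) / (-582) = -13 / 1843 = -0.01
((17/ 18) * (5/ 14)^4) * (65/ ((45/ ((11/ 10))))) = 0.02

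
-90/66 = -15/11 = -1.36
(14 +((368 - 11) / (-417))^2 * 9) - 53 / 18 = 6138961 / 347778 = 17.65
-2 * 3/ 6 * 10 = -10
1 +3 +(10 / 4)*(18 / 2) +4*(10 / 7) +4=507 / 14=36.21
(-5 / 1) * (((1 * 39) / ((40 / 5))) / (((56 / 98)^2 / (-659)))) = 6296745 / 128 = 49193.32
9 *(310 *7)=19530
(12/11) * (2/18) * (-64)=-256/33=-7.76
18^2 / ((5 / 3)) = 972 / 5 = 194.40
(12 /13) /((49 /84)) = 144 /91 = 1.58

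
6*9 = 54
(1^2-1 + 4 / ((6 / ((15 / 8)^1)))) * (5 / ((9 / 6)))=25 / 6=4.17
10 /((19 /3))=30 /19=1.58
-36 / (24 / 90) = -135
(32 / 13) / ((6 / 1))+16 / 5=3.61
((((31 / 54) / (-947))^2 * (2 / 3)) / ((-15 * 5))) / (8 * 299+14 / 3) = -961 / 705095001238500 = -0.00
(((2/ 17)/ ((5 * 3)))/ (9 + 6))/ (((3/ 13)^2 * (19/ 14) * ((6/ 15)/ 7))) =16562/ 130815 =0.13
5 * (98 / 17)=490 / 17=28.82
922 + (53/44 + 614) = 67637/44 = 1537.20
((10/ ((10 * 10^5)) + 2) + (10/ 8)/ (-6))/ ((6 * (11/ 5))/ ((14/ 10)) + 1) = 3762521/ 21900000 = 0.17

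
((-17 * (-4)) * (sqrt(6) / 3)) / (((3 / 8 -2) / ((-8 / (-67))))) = -4352 * sqrt(6) / 2613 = -4.08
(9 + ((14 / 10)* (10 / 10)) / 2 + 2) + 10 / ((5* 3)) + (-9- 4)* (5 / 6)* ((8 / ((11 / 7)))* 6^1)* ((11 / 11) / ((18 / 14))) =-242557 / 990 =-245.01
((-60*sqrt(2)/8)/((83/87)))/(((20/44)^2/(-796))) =12569238*sqrt(2)/415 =42832.74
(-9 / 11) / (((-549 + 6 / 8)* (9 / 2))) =8 / 24123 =0.00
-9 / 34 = -0.26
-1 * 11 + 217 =206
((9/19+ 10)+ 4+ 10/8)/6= 2.62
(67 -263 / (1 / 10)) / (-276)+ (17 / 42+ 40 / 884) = 1385701 / 142324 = 9.74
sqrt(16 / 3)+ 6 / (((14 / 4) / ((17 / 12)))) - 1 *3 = -4 / 7+ 4 *sqrt(3) / 3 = 1.74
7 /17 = 0.41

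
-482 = -482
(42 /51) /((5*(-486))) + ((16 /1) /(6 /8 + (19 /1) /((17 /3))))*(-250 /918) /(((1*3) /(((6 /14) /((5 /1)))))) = -137519 /4482135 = -0.03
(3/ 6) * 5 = 5/ 2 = 2.50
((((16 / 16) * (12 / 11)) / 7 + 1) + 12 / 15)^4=321499206081 / 21970650625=14.63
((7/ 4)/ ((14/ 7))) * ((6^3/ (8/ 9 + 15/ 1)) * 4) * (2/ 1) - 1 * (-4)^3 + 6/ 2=23189/ 143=162.16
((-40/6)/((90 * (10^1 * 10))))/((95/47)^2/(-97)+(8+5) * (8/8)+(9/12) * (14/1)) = -214273/6785627175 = -0.00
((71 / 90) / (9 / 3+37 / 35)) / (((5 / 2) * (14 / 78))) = 13 / 30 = 0.43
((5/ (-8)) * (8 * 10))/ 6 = -25/ 3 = -8.33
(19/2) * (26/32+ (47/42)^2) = 276811/14112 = 19.62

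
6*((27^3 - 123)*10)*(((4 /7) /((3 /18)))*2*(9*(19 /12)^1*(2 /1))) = 1605484800 /7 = 229354971.43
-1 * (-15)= 15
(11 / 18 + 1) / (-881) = -29 / 15858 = -0.00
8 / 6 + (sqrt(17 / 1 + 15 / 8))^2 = 485 / 24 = 20.21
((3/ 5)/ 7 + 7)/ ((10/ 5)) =124/ 35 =3.54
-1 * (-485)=485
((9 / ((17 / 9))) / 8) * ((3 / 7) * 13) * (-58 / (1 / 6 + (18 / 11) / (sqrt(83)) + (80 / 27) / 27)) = -270298515766851 / 224273600138 + 9639796607298 * sqrt(83) / 112136800069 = -422.04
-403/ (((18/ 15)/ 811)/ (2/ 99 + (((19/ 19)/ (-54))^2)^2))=-3087883866535/ 561201696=-5502.27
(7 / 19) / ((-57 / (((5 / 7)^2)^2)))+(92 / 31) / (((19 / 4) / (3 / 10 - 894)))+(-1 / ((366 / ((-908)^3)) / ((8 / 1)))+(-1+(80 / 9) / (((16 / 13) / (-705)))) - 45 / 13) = 746867922248219656 / 45659112135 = 16357478.00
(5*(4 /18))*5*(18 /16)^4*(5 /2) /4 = 91125 /16384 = 5.56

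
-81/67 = -1.21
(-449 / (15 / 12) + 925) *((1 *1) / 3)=943 / 5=188.60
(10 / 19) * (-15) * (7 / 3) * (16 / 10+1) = -910 / 19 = -47.89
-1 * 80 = -80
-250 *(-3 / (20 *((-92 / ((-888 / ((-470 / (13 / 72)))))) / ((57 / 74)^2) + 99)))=-1055925 / 10011398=-0.11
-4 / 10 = -2 / 5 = -0.40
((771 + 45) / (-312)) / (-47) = 34 / 611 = 0.06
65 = 65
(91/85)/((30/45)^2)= 819/340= 2.41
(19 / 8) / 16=19 / 128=0.15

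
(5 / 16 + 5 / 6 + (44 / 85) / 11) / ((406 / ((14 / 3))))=4867 / 354960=0.01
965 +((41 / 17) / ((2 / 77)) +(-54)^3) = -5317809 / 34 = -156406.15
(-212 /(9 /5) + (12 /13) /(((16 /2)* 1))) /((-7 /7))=27533 /234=117.66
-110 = -110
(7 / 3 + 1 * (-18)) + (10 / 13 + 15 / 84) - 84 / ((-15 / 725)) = 4417447 / 1092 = 4045.28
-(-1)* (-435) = -435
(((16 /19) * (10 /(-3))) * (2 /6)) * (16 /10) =-256 /171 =-1.50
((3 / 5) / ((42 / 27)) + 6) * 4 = 894 / 35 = 25.54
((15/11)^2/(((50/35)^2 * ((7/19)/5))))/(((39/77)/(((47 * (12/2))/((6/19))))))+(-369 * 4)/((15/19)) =57006669/2860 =19932.40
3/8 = 0.38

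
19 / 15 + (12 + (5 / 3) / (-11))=2164 / 165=13.12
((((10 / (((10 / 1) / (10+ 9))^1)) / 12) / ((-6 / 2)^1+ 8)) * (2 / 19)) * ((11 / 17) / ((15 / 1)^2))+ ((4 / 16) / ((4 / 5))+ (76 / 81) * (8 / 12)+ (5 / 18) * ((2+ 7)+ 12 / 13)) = 396813671 / 107406000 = 3.69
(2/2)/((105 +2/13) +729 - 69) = 13/9947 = 0.00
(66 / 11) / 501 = 2 / 167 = 0.01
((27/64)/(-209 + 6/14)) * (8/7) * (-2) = 27/5840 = 0.00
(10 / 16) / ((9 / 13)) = 65 / 72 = 0.90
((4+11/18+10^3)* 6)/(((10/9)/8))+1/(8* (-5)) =1735967/40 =43399.18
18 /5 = 3.60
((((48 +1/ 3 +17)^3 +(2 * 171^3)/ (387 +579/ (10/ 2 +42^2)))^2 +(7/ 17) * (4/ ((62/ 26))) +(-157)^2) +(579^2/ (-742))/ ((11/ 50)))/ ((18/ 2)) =1898159822694335891952151387115/ 184016445569968120263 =10315164043.16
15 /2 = 7.50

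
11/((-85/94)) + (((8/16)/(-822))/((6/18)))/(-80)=-1813219/149056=-12.16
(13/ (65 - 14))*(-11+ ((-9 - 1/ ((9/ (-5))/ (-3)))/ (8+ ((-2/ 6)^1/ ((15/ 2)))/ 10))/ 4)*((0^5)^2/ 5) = 0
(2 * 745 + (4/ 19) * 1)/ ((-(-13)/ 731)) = 1592118/ 19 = 83795.68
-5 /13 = -0.38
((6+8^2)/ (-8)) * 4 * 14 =-490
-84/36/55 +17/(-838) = -8671/138270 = -0.06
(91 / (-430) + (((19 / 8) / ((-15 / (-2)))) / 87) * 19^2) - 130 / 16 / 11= 0.36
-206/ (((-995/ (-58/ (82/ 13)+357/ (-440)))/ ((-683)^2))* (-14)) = 8673547065739/ 125648600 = 69030.19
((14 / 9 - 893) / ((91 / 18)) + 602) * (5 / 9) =21520 / 91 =236.48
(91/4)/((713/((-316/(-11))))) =7189/7843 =0.92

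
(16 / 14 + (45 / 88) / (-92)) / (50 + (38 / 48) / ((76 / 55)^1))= 0.02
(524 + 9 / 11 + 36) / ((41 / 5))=30845 / 451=68.39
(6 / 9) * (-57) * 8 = -304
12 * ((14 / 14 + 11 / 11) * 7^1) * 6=1008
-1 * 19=-19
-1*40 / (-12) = 10 / 3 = 3.33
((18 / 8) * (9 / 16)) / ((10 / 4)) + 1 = 241 / 160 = 1.51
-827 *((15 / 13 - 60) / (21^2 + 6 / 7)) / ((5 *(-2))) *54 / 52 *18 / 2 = -71743077 / 696956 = -102.94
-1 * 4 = -4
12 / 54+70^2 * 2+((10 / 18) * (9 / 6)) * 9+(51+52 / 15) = 887597 / 90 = 9862.19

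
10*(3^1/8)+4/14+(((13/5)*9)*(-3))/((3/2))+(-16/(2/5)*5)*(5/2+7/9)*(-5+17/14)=3073117/1260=2438.98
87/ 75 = 29/ 25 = 1.16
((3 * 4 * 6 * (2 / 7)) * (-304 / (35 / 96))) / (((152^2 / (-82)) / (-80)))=-4534272 / 931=-4870.32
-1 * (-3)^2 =-9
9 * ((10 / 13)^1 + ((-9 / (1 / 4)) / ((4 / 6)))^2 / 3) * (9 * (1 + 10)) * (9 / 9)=11267586 / 13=866737.38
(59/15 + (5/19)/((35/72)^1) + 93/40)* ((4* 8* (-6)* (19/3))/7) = -868184/735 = -1181.20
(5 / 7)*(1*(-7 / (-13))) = 5 / 13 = 0.38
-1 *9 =-9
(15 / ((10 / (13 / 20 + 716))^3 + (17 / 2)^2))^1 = 0.21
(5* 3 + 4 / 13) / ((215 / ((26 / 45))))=398 / 9675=0.04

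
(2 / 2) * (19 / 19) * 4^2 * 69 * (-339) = -374256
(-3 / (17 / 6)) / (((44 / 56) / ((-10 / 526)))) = 1260 / 49181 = 0.03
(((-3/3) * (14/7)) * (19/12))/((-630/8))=38/945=0.04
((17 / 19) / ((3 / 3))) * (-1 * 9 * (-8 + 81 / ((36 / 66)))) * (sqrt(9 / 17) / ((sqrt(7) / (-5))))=37935 * sqrt(119) / 266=1555.72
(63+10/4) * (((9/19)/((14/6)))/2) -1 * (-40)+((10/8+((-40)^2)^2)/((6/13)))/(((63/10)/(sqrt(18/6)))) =24817/532+221866775 * sqrt(3)/252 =1524985.25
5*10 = 50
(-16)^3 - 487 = -4583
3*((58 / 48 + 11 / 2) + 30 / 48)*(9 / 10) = 99 / 5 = 19.80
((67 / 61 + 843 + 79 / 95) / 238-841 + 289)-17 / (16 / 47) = -6602414803 / 11033680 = -598.39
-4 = -4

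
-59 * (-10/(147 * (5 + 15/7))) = 59/105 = 0.56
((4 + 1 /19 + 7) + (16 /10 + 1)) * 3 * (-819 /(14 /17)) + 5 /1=-40727.63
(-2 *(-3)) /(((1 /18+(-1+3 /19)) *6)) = -342 /269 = -1.27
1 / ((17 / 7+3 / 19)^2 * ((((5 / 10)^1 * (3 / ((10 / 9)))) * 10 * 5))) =17689 / 7987680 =0.00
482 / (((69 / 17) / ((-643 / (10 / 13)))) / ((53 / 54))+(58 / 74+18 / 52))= 268632079612 / 626988601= 428.45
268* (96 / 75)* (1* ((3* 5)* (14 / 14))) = 25728 / 5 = 5145.60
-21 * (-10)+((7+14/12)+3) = 221.17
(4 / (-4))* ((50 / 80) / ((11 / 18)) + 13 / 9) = -977 / 396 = -2.47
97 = 97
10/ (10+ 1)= 10/ 11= 0.91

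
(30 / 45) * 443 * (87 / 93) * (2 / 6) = 25694 / 279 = 92.09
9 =9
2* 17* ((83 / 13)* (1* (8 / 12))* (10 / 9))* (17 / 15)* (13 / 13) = 191896 / 1053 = 182.24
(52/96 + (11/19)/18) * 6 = 785/228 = 3.44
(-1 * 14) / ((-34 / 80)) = 560 / 17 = 32.94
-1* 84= -84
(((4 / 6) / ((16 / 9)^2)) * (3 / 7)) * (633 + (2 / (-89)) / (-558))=2526111 / 44144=57.22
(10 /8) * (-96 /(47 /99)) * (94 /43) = -23760 /43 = -552.56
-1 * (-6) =6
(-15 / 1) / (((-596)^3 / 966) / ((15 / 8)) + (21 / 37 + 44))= 4020975 / 31320945923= 0.00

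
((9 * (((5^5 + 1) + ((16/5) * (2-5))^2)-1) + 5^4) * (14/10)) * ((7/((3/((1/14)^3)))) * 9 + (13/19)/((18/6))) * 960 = 31158982096/3325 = 9371122.43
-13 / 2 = -6.50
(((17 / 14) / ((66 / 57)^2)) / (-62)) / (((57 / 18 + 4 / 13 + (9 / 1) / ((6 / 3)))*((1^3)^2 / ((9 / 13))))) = -165699 / 130654832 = -0.00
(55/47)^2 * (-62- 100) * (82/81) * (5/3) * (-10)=24805000/6627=3743.02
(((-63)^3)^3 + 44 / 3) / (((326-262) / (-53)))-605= 2485776450939639365 / 192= 12946752348643955.03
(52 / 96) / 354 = 13 / 8496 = 0.00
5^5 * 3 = 9375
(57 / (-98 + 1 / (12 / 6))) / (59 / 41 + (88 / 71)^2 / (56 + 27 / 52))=-23082547442 / 57890602185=-0.40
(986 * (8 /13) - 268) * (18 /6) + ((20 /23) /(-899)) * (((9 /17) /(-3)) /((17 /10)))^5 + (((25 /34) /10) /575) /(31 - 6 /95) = 6474479881864050080988997 /6370590230165059425644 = 1016.31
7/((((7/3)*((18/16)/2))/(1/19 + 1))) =320/57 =5.61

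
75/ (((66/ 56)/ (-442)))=-28127.27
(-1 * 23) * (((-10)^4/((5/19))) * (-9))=7866000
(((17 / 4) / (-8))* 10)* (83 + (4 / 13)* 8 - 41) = -24565 / 104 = -236.20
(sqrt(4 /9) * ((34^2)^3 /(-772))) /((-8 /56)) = 5406815456 /579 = 9338195.95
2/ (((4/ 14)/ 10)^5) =105043750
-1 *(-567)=567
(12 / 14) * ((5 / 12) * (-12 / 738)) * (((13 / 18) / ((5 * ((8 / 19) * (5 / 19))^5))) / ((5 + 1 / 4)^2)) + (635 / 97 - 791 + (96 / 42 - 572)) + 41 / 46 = -132240576236703802403 / 97587409651200000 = -1355.10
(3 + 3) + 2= 8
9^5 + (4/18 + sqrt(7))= sqrt(7) + 531443/9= 59051.87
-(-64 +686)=-622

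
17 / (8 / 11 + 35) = 187 / 393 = 0.48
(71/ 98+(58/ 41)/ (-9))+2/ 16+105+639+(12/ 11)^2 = 13054737925/ 17502408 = 745.88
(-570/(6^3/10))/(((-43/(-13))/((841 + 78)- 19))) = -7180.23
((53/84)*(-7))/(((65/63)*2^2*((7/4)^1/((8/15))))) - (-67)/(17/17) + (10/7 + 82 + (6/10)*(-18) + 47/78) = 1909703/13650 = 139.90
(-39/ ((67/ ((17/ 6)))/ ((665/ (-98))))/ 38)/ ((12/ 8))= 1105/ 5628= 0.20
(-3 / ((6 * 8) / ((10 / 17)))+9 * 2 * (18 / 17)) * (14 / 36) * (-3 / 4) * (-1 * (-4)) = -18109 / 816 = -22.19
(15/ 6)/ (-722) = -5/ 1444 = -0.00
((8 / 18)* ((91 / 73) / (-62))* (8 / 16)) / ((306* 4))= -91 / 24929208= -0.00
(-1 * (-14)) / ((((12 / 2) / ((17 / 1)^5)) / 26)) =258413974 / 3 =86137991.33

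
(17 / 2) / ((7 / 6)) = 51 / 7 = 7.29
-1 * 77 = -77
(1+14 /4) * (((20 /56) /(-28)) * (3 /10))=-0.02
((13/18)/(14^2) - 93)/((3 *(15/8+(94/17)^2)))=-94818299/99255429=-0.96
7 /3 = 2.33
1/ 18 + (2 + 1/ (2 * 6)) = 77/ 36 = 2.14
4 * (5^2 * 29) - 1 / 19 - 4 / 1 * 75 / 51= 934783 / 323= 2894.07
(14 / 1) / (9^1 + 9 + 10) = 1 / 2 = 0.50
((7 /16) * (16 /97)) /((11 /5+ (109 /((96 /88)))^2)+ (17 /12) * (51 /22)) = 55440 /7673814433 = 0.00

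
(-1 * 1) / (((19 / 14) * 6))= -0.12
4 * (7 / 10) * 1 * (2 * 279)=7812 / 5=1562.40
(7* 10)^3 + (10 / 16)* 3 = 2744015 / 8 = 343001.88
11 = 11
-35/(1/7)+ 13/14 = -244.07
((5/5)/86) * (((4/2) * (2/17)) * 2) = 0.01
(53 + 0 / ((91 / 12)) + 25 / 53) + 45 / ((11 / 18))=74104 / 583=127.11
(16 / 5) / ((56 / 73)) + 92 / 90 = 1636 / 315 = 5.19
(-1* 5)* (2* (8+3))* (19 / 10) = -209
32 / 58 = 16 / 29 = 0.55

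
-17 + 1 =-16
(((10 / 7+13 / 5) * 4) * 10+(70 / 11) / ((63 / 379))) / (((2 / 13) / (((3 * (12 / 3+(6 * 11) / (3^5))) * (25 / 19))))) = 7770407450 / 355509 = 21857.13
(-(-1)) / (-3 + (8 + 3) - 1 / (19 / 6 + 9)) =73 / 578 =0.13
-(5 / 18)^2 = -25 / 324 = -0.08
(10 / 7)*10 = 100 / 7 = 14.29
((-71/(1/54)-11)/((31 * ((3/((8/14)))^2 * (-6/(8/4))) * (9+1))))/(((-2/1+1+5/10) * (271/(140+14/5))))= -0.16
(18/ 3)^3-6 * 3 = 198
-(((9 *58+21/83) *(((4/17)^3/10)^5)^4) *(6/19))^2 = -108697542435166355569436359450033128005849808474664624148369292839092224/101937534528945131330183363838705648813600565820551680668368901637451383419418325559870883600744427941176989748104523712222415528871587270371301025881669638692983426153659820556640625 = -0.00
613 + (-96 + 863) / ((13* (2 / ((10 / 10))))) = 1285 / 2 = 642.50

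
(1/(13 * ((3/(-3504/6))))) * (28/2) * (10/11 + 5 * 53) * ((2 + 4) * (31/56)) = -2036700/11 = -185154.55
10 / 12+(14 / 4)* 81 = 853 / 3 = 284.33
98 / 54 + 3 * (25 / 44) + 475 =478.52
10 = 10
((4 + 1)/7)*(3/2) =15/14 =1.07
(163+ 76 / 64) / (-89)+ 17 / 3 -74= -299801 / 4272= -70.18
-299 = -299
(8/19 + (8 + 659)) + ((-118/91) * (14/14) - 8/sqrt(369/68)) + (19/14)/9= 662.84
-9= -9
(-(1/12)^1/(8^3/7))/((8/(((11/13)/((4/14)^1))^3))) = -3195731/863895552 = -0.00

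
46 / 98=23 / 49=0.47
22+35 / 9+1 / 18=467 / 18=25.94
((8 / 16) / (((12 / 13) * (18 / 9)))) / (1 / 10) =65 / 24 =2.71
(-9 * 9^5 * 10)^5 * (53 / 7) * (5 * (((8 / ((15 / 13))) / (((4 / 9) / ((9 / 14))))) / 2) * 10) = -394301358696923516988209670419101500000 / 49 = -8046966504018847285473667000000000000.00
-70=-70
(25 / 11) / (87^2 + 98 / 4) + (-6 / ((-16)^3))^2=211218713 / 700687843328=0.00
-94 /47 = -2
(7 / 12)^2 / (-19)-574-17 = -1617025 / 2736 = -591.02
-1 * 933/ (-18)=311/ 6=51.83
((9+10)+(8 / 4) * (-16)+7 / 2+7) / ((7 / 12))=-30 / 7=-4.29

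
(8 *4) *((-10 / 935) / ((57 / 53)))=-3392 / 10659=-0.32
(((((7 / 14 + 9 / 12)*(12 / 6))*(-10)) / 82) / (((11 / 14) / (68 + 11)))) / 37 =-13825 / 16687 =-0.83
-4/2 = -2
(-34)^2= 1156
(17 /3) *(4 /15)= 68 /45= 1.51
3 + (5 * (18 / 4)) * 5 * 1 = 231 / 2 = 115.50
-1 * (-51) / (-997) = -51 / 997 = -0.05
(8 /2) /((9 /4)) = 16 /9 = 1.78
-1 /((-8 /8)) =1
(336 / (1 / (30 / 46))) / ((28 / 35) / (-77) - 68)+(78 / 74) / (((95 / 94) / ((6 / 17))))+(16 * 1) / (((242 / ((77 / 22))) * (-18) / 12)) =-1637334546326 / 544293894045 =-3.01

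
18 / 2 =9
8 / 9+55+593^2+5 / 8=25322797 / 72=351705.51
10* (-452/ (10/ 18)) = -8136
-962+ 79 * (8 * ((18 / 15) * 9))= 29318 / 5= 5863.60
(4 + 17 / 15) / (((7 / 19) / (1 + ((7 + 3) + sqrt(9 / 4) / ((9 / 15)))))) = 1881 / 10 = 188.10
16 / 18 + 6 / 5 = 94 / 45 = 2.09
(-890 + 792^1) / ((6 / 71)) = -3479 / 3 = -1159.67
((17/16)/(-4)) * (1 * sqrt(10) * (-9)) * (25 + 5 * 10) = 11475 * sqrt(10)/64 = 566.99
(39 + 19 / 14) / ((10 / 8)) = 226 / 7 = 32.29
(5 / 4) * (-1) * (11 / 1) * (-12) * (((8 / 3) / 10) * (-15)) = -660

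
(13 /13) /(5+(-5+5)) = 0.20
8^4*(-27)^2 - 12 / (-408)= 101523457 / 34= 2985984.03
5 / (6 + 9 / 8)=40 / 57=0.70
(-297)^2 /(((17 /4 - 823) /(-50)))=705672 /131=5386.81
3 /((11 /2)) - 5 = -4.45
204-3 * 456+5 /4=-4651 /4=-1162.75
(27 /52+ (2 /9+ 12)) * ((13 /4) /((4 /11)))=65593 /576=113.88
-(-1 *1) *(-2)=-2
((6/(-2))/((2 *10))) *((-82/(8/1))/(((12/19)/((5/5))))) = 779/320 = 2.43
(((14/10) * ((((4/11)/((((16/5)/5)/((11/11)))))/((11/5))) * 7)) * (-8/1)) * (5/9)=-12250/1089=-11.25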